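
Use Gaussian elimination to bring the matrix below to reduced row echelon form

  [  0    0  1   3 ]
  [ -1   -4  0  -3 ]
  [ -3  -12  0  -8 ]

[[1, 4, 0, 0], [0, 0, 1, 0], [0, 0, 0, 1]]

ρ1 ↔ ρ2
  [ -1   -4  0  -3 ]
  [  0    0  1   3 ]
  [ -3  -12  0  -8 ]
ρ1 -> -1·ρ1
  [  1    4  0   3 ]
  [  0    0  1   3 ]
  [ -3  -12  0  -8 ]
ρ3 -> ρ3 + 3·ρ1
  [ 1  4  0  3 ]
  [ 0  0  1  3 ]
  [ 0  0  0  1 ]
ρ2 -> ρ2 − 3·ρ3
  [ 1  4  0  3 ]
  [ 0  0  1  0 ]
  [ 0  0  0  1 ]
ρ1 -> ρ1 − 3·ρ3
  [ 1  4  0  0 ]
  [ 0  0  1  0 ]
  [ 0  0  0  1 ]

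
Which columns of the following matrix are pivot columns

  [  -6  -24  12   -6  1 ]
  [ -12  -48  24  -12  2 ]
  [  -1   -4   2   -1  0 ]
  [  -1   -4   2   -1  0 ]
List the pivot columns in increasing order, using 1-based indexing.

r1 -> -1/6·r1
  [   1    4  -2    1  -1/6 ]
  [ -12  -48  24  -12     2 ]
  [  -1   -4   2   -1     0 ]
  [  -1   -4   2   -1     0 ]
r2 -> r2 + 12·r1
  [  1   4  -2   1  -1/6 ]
  [  0   0   0   0     0 ]
  [ -1  -4   2  -1     0 ]
  [ -1  -4   2  -1     0 ]
r3 -> r3 + r1
  [  1   4  -2   1  -1/6 ]
  [  0   0   0   0     0 ]
  [  0   0   0   0  -1/6 ]
  [ -1  -4   2  -1     0 ]
r4 -> r4 + r1
  [ 1  4  -2  1  -1/6 ]
  [ 0  0   0  0     0 ]
  [ 0  0   0  0  -1/6 ]
  [ 0  0   0  0  -1/6 ]
r2 <=> r3
  [ 1  4  -2  1  -1/6 ]
  [ 0  0   0  0  -1/6 ]
  [ 0  0   0  0     0 ]
  [ 0  0   0  0  -1/6 ]
r2 -> -6·r2
  [ 1  4  -2  1  -1/6 ]
  [ 0  0   0  0     1 ]
  [ 0  0   0  0     0 ]
  [ 0  0   0  0  -1/6 ]
r4 -> r4 + 1/6·r2
  [ 1  4  -2  1  -1/6 ]
  [ 0  0   0  0     1 ]
  [ 0  0   0  0     0 ]
  [ 0  0   0  0     0 ]
r1 -> r1 + 1/6·r2
  [ 1  4  -2  1  0 ]
  [ 0  0   0  0  1 ]
  [ 0  0   0  0  0 ]
  [ 0  0   0  0  0 ]
Pivot columns are the columns containing a leading 1.

1, 5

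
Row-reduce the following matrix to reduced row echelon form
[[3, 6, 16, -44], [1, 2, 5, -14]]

Multiply ρ1 by 1/3.
  [ 1  2  16/3  -44/3 ]
  [ 1  2     5    -14 ]
Subtract ρ1 from ρ2.
  [ 1  2  16/3  -44/3 ]
  [ 0  0  -1/3    2/3 ]
Multiply ρ2 by -3.
  [ 1  2  16/3  -44/3 ]
  [ 0  0     1     -2 ]
Subtract 16/3 times ρ2 from ρ1.
  [ 1  2  0  -4 ]
  [ 0  0  1  -2 ]

[[1, 2, 0, -4], [0, 0, 1, -2]]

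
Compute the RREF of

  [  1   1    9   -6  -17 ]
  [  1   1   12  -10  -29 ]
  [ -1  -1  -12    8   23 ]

R2 → R2 − R1
  [  1   1    9  -6  -17 ]
  [  0   0    3  -4  -12 ]
  [ -1  -1  -12   8   23 ]
R3 → R3 + R1
  [ 1  1   9  -6  -17 ]
  [ 0  0   3  -4  -12 ]
  [ 0  0  -3   2    6 ]
R2 → 1/3·R2
  [ 1  1   9    -6  -17 ]
  [ 0  0   1  -4/3   -4 ]
  [ 0  0  -3     2    6 ]
R3 → R3 + 3·R2
  [ 1  1  9    -6  -17 ]
  [ 0  0  1  -4/3   -4 ]
  [ 0  0  0    -2   -6 ]
R3 → -1/2·R3
  [ 1  1  9    -6  -17 ]
  [ 0  0  1  -4/3   -4 ]
  [ 0  0  0     1    3 ]
R2 → R2 + 4/3·R3
  [ 1  1  9  -6  -17 ]
  [ 0  0  1   0    0 ]
  [ 0  0  0   1    3 ]
R1 → R1 + 6·R3
  [ 1  1  9  0  1 ]
  [ 0  0  1  0  0 ]
  [ 0  0  0  1  3 ]
R1 → R1 − 9·R2
  [ 1  1  0  0  1 ]
  [ 0  0  1  0  0 ]
  [ 0  0  0  1  3 ]

[[1, 1, 0, 0, 1], [0, 0, 1, 0, 0], [0, 0, 0, 1, 3]]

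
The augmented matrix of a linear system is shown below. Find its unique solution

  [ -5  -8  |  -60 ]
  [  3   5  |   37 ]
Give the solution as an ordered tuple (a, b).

R1 := -1/5·R1
  [ 1  8/5  |  12 ]
  [ 3    5  |  37 ]
R2 := R2 − 3·R1
  [ 1  8/5  |  12 ]
  [ 0  1/5  |   1 ]
R2 := 5·R2
  [ 1  8/5  |  12 ]
  [ 0    1  |   5 ]
R1 := R1 − 8/5·R2
  [ 1  0  |  4 ]
  [ 0  1  |  5 ]
Reading off the last column: a = 4, b = 5.

(4, 5)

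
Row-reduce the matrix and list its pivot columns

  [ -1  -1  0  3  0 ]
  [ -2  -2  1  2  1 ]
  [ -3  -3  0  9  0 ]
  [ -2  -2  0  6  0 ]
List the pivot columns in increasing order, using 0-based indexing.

0, 2

R1 := -1·R1
  [  1   1  0  -3  0 ]
  [ -2  -2  1   2  1 ]
  [ -3  -3  0   9  0 ]
  [ -2  -2  0   6  0 ]
R2 := R2 + 2·R1
  [  1   1  0  -3  0 ]
  [  0   0  1  -4  1 ]
  [ -3  -3  0   9  0 ]
  [ -2  -2  0   6  0 ]
R3 := R3 + 3·R1
  [  1   1  0  -3  0 ]
  [  0   0  1  -4  1 ]
  [  0   0  0   0  0 ]
  [ -2  -2  0   6  0 ]
R4 := R4 + 2·R1
  [ 1  1  0  -3  0 ]
  [ 0  0  1  -4  1 ]
  [ 0  0  0   0  0 ]
  [ 0  0  0   0  0 ]
Pivot columns are the columns containing a leading 1.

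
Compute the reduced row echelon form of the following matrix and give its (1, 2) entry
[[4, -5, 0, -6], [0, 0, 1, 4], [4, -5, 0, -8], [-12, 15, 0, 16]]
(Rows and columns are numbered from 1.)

-5/4

Multiply r1 by 1/4.
  [   1  -5/4  0  -3/2 ]
  [   0     0  1     4 ]
  [   4    -5  0    -8 ]
  [ -12    15  0    16 ]
Subtract 4 times r1 from r3.
  [   1  -5/4  0  -3/2 ]
  [   0     0  1     4 ]
  [   0     0  0    -2 ]
  [ -12    15  0    16 ]
Add 12 times r1 to r4.
  [ 1  -5/4  0  -3/2 ]
  [ 0     0  1     4 ]
  [ 0     0  0    -2 ]
  [ 0     0  0    -2 ]
Multiply r3 by -1/2.
  [ 1  -5/4  0  -3/2 ]
  [ 0     0  1     4 ]
  [ 0     0  0     1 ]
  [ 0     0  0    -2 ]
Add 2 times r3 to r4.
  [ 1  -5/4  0  -3/2 ]
  [ 0     0  1     4 ]
  [ 0     0  0     1 ]
  [ 0     0  0     0 ]
Subtract 4 times r3 from r2.
  [ 1  -5/4  0  -3/2 ]
  [ 0     0  1     0 ]
  [ 0     0  0     1 ]
  [ 0     0  0     0 ]
Add 3/2 times r3 to r1.
  [ 1  -5/4  0  0 ]
  [ 0     0  1  0 ]
  [ 0     0  0  1 ]
  [ 0     0  0  0 ]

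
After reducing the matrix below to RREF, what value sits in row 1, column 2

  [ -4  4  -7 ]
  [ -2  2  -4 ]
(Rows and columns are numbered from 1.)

-1

Multiply ρ1 by -1/4.
  [  1  -1  7/4 ]
  [ -2   2   -4 ]
Add 2 times ρ1 to ρ2.
  [ 1  -1   7/4 ]
  [ 0   0  -1/2 ]
Multiply ρ2 by -2.
  [ 1  -1  7/4 ]
  [ 0   0    1 ]
Subtract 7/4 times ρ2 from ρ1.
  [ 1  -1  0 ]
  [ 0   0  1 ]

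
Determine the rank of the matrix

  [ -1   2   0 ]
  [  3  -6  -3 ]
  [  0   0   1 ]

rank = 2

r1 → -1·r1
  [ 1  -2   0 ]
  [ 3  -6  -3 ]
  [ 0   0   1 ]
r2 → r2 − 3·r1
  [ 1  -2   0 ]
  [ 0   0  -3 ]
  [ 0   0   1 ]
r2 → -1/3·r2
  [ 1  -2  0 ]
  [ 0   0  1 ]
  [ 0   0  1 ]
r3 → r3 − r2
  [ 1  -2  0 ]
  [ 0   0  1 ]
  [ 0   0  0 ]
The reduced form has 2 nonzero rows.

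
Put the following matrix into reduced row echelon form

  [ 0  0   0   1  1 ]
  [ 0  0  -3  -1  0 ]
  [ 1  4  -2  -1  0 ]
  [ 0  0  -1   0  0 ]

[[1, 4, 0, 0, 0], [0, 0, 1, 0, 0], [0, 0, 0, 1, 0], [0, 0, 0, 0, 1]]

Swap R1 and R3.
  [ 1  4  -2  -1  0 ]
  [ 0  0  -3  -1  0 ]
  [ 0  0   0   1  1 ]
  [ 0  0  -1   0  0 ]
Multiply R2 by -1/3.
  [ 1  4  -2   -1  0 ]
  [ 0  0   1  1/3  0 ]
  [ 0  0   0    1  1 ]
  [ 0  0  -1    0  0 ]
Add R2 to R4.
  [ 1  4  -2   -1  0 ]
  [ 0  0   1  1/3  0 ]
  [ 0  0   0    1  1 ]
  [ 0  0   0  1/3  0 ]
Subtract 1/3 times R3 from R4.
  [ 1  4  -2   -1     0 ]
  [ 0  0   1  1/3     0 ]
  [ 0  0   0    1     1 ]
  [ 0  0   0    0  -1/3 ]
Multiply R4 by -3.
  [ 1  4  -2   -1  0 ]
  [ 0  0   1  1/3  0 ]
  [ 0  0   0    1  1 ]
  [ 0  0   0    0  1 ]
Subtract R4 from R3.
  [ 1  4  -2   -1  0 ]
  [ 0  0   1  1/3  0 ]
  [ 0  0   0    1  0 ]
  [ 0  0   0    0  1 ]
Subtract 1/3 times R3 from R2.
  [ 1  4  -2  -1  0 ]
  [ 0  0   1   0  0 ]
  [ 0  0   0   1  0 ]
  [ 0  0   0   0  1 ]
Add R3 to R1.
  [ 1  4  -2  0  0 ]
  [ 0  0   1  0  0 ]
  [ 0  0   0  1  0 ]
  [ 0  0   0  0  1 ]
Add 2 times R2 to R1.
  [ 1  4  0  0  0 ]
  [ 0  0  1  0  0 ]
  [ 0  0  0  1  0 ]
  [ 0  0  0  0  1 ]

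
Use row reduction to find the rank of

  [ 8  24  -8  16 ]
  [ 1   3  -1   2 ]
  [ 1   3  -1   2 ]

rank = 1

R1 := 1/8·R1
R2 := R2 − R1
R3 := R3 − R1
The reduced form has 1 nonzero row.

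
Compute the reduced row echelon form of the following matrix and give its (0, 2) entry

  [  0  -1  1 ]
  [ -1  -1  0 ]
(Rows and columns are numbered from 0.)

1

R1 ↔ R2
  [ -1  -1  0 ]
  [  0  -1  1 ]
R1 → -1·R1
  [ 1   1  0 ]
  [ 0  -1  1 ]
R2 → -1·R2
  [ 1  1   0 ]
  [ 0  1  -1 ]
R1 → R1 − R2
  [ 1  0   1 ]
  [ 0  1  -1 ]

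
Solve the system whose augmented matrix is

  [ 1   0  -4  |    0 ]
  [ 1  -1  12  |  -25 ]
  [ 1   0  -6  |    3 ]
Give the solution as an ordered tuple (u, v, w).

Subtract r1 from r2.
Subtract r1 from r3.
Multiply r2 by -1.
Multiply r3 by -1/2.
Add 16 times r3 to r2.
Add 4 times r3 to r1.
Reading off the last column: u = -6, v = 1, w = -3/2.

(-6, 1, -3/2)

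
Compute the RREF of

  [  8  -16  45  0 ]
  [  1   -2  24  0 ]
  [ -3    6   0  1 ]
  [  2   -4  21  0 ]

[[1, -2, 0, 0], [0, 0, 1, 0], [0, 0, 0, 1], [0, 0, 0, 0]]

Multiply r1 by 1/8.
  [  1  -2  45/8  0 ]
  [  1  -2    24  0 ]
  [ -3   6     0  1 ]
  [  2  -4    21  0 ]
Subtract r1 from r2.
  [  1  -2   45/8  0 ]
  [  0   0  147/8  0 ]
  [ -3   6      0  1 ]
  [  2  -4     21  0 ]
Add 3 times r1 to r3.
  [ 1  -2   45/8  0 ]
  [ 0   0  147/8  0 ]
  [ 0   0  135/8  1 ]
  [ 2  -4     21  0 ]
Subtract 2 times r1 from r4.
  [ 1  -2   45/8  0 ]
  [ 0   0  147/8  0 ]
  [ 0   0  135/8  1 ]
  [ 0   0   39/4  0 ]
Multiply r2 by 8/147.
  [ 1  -2   45/8  0 ]
  [ 0   0      1  0 ]
  [ 0   0  135/8  1 ]
  [ 0   0   39/4  0 ]
Subtract 135/8 times r2 from r3.
  [ 1  -2  45/8  0 ]
  [ 0   0     1  0 ]
  [ 0   0     0  1 ]
  [ 0   0  39/4  0 ]
Subtract 39/4 times r2 from r4.
  [ 1  -2  45/8  0 ]
  [ 0   0     1  0 ]
  [ 0   0     0  1 ]
  [ 0   0     0  0 ]
Subtract 45/8 times r2 from r1.
  [ 1  -2  0  0 ]
  [ 0   0  1  0 ]
  [ 0   0  0  1 ]
  [ 0   0  0  0 ]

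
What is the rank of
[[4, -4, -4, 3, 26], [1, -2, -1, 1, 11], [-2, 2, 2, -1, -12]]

rank = 3

r1 -> 1/4·r1
  [  1  -1  -1  3/4  13/2 ]
  [  1  -2  -1    1    11 ]
  [ -2   2   2   -1   -12 ]
r2 -> r2 − r1
  [  1  -1  -1  3/4  13/2 ]
  [  0  -1   0  1/4   9/2 ]
  [ -2   2   2   -1   -12 ]
r3 -> r3 + 2·r1
  [ 1  -1  -1  3/4  13/2 ]
  [ 0  -1   0  1/4   9/2 ]
  [ 0   0   0  1/2     1 ]
r2 -> -1·r2
  [ 1  -1  -1   3/4  13/2 ]
  [ 0   1   0  -1/4  -9/2 ]
  [ 0   0   0   1/2     1 ]
r3 -> 2·r3
  [ 1  -1  -1   3/4  13/2 ]
  [ 0   1   0  -1/4  -9/2 ]
  [ 0   0   0     1     2 ]
r2 -> r2 + 1/4·r3
  [ 1  -1  -1  3/4  13/2 ]
  [ 0   1   0    0    -4 ]
  [ 0   0   0    1     2 ]
r1 -> r1 − 3/4·r3
  [ 1  -1  -1  0   5 ]
  [ 0   1   0  0  -4 ]
  [ 0   0   0  1   2 ]
r1 -> r1 + r2
  [ 1  0  -1  0   1 ]
  [ 0  1   0  0  -4 ]
  [ 0  0   0  1   2 ]
The reduced form has 3 nonzero rows.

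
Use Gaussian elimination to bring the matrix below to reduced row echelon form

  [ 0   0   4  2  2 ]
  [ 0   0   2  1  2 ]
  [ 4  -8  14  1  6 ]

[[1, -2, 0, -3/2, 0], [0, 0, 1, 1/2, 0], [0, 0, 0, 0, 1]]

ρ1 ↔ ρ3
  [ 4  -8  14  1  6 ]
  [ 0   0   2  1  2 ]
  [ 0   0   4  2  2 ]
ρ1 := 1/4·ρ1
  [ 1  -2  7/2  1/4  3/2 ]
  [ 0   0    2    1    2 ]
  [ 0   0    4    2    2 ]
ρ2 := 1/2·ρ2
  [ 1  -2  7/2  1/4  3/2 ]
  [ 0   0    1  1/2    1 ]
  [ 0   0    4    2    2 ]
ρ3 := ρ3 − 4·ρ2
  [ 1  -2  7/2  1/4  3/2 ]
  [ 0   0    1  1/2    1 ]
  [ 0   0    0    0   -2 ]
ρ3 := -1/2·ρ3
  [ 1  -2  7/2  1/4  3/2 ]
  [ 0   0    1  1/2    1 ]
  [ 0   0    0    0    1 ]
ρ2 := ρ2 − ρ3
  [ 1  -2  7/2  1/4  3/2 ]
  [ 0   0    1  1/2    0 ]
  [ 0   0    0    0    1 ]
ρ1 := ρ1 − 3/2·ρ3
  [ 1  -2  7/2  1/4  0 ]
  [ 0   0    1  1/2  0 ]
  [ 0   0    0    0  1 ]
ρ1 := ρ1 − 7/2·ρ2
  [ 1  -2  0  -3/2  0 ]
  [ 0   0  1   1/2  0 ]
  [ 0   0  0     0  1 ]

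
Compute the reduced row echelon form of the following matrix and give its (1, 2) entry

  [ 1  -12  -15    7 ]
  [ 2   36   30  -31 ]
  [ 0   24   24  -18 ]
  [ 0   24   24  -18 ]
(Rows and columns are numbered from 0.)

R2 ← R2 − 2·R1
  [ 1  -12  -15    7 ]
  [ 0   60   60  -45 ]
  [ 0   24   24  -18 ]
  [ 0   24   24  -18 ]
R2 ← 1/60·R2
  [ 1  -12  -15     7 ]
  [ 0    1    1  -3/4 ]
  [ 0   24   24   -18 ]
  [ 0   24   24   -18 ]
R3 ← R3 − 24·R2
  [ 1  -12  -15     7 ]
  [ 0    1    1  -3/4 ]
  [ 0    0    0     0 ]
  [ 0   24   24   -18 ]
R4 ← R4 − 24·R2
  [ 1  -12  -15     7 ]
  [ 0    1    1  -3/4 ]
  [ 0    0    0     0 ]
  [ 0    0    0     0 ]
R1 ← R1 + 12·R2
  [ 1  0  -3    -2 ]
  [ 0  1   1  -3/4 ]
  [ 0  0   0     0 ]
  [ 0  0   0     0 ]

1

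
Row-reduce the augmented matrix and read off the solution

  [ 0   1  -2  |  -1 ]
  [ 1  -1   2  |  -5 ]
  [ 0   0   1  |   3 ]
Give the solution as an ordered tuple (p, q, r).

r1 ↔ r2
  [ 1  -1   2  |  -5 ]
  [ 0   1  -2  |  -1 ]
  [ 0   0   1  |   3 ]
r2 := r2 + 2·r3
  [ 1  -1  2  |  -5 ]
  [ 0   1  0  |   5 ]
  [ 0   0  1  |   3 ]
r1 := r1 − 2·r3
  [ 1  -1  0  |  -11 ]
  [ 0   1  0  |    5 ]
  [ 0   0  1  |    3 ]
r1 := r1 + r2
  [ 1  0  0  |  -6 ]
  [ 0  1  0  |   5 ]
  [ 0  0  1  |   3 ]
Reading off the last column: p = -6, q = 5, r = 3.

(-6, 5, 3)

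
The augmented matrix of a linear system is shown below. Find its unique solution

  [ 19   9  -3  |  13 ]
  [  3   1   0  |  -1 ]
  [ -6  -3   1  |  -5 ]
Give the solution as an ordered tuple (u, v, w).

ρ1 → 1/19·ρ1
  [  1  9/19  -3/19  |  13/19 ]
  [  3     1      0  |     -1 ]
  [ -6    -3      1  |     -5 ]
ρ2 → ρ2 − 3·ρ1
  [  1   9/19  -3/19  |   13/19 ]
  [  0  -8/19   9/19  |  -58/19 ]
  [ -6     -3      1  |      -5 ]
ρ3 → ρ3 + 6·ρ1
  [ 1   9/19  -3/19  |   13/19 ]
  [ 0  -8/19   9/19  |  -58/19 ]
  [ 0  -3/19   1/19  |  -17/19 ]
ρ2 → -19/8·ρ2
  [ 1   9/19  -3/19  |   13/19 ]
  [ 0      1   -9/8  |    29/4 ]
  [ 0  -3/19   1/19  |  -17/19 ]
ρ3 → ρ3 + 3/19·ρ2
  [ 1  9/19  -3/19  |  13/19 ]
  [ 0     1   -9/8  |   29/4 ]
  [ 0     0   -1/8  |    1/4 ]
ρ3 → -8·ρ3
  [ 1  9/19  -3/19  |  13/19 ]
  [ 0     1   -9/8  |   29/4 ]
  [ 0     0      1  |     -2 ]
ρ2 → ρ2 + 9/8·ρ3
  [ 1  9/19  -3/19  |  13/19 ]
  [ 0     1      0  |      5 ]
  [ 0     0      1  |     -2 ]
ρ1 → ρ1 + 3/19·ρ3
  [ 1  9/19  0  |  7/19 ]
  [ 0     1  0  |     5 ]
  [ 0     0  1  |    -2 ]
ρ1 → ρ1 − 9/19·ρ2
  [ 1  0  0  |  -2 ]
  [ 0  1  0  |   5 ]
  [ 0  0  1  |  -2 ]
Reading off the last column: u = -2, v = 5, w = -2.

(-2, 5, -2)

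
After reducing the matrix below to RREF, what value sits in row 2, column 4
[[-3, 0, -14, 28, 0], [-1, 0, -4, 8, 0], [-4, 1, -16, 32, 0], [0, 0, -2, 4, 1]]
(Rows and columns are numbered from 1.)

ρ1 ← -1/3·ρ1
  [  1  0  14/3  -28/3  0 ]
  [ -1  0    -4      8  0 ]
  [ -4  1   -16     32  0 ]
  [  0  0    -2      4  1 ]
ρ2 ← ρ2 + ρ1
  [  1  0  14/3  -28/3  0 ]
  [  0  0   2/3   -4/3  0 ]
  [ -4  1   -16     32  0 ]
  [  0  0    -2      4  1 ]
ρ3 ← ρ3 + 4·ρ1
  [ 1  0  14/3  -28/3  0 ]
  [ 0  0   2/3   -4/3  0 ]
  [ 0  1   8/3  -16/3  0 ]
  [ 0  0    -2      4  1 ]
ρ2 ↔ ρ3
  [ 1  0  14/3  -28/3  0 ]
  [ 0  1   8/3  -16/3  0 ]
  [ 0  0   2/3   -4/3  0 ]
  [ 0  0    -2      4  1 ]
ρ3 ← 3/2·ρ3
  [ 1  0  14/3  -28/3  0 ]
  [ 0  1   8/3  -16/3  0 ]
  [ 0  0     1     -2  0 ]
  [ 0  0    -2      4  1 ]
ρ4 ← ρ4 + 2·ρ3
  [ 1  0  14/3  -28/3  0 ]
  [ 0  1   8/3  -16/3  0 ]
  [ 0  0     1     -2  0 ]
  [ 0  0     0      0  1 ]
ρ2 ← ρ2 − 8/3·ρ3
  [ 1  0  14/3  -28/3  0 ]
  [ 0  1     0      0  0 ]
  [ 0  0     1     -2  0 ]
  [ 0  0     0      0  1 ]
ρ1 ← ρ1 − 14/3·ρ3
  [ 1  0  0   0  0 ]
  [ 0  1  0   0  0 ]
  [ 0  0  1  -2  0 ]
  [ 0  0  0   0  1 ]

0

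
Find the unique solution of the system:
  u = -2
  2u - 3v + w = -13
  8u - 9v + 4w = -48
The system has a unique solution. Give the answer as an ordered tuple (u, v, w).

Form the augmented matrix and row-reduce:
  [ 1   0  0  |   -2 ]
  [ 2  -3  1  |  -13 ]
  [ 8  -9  4  |  -48 ]
R2 ← R2 − 2·R1
R3 ← R3 − 8·R1
R2 ← -1/3·R2
R3 ← R3 + 9·R2
R2 ← R2 + 1/3·R3
Reading off the last column: u = -2, v = 4/3, w = -5.

(-2, 4/3, -5)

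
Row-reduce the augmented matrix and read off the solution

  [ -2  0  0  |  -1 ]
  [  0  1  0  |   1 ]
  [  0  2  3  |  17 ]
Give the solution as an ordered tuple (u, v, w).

(1/2, 1, 5)

R1 := -1/2·R1
  [ 1  0  0  |  1/2 ]
  [ 0  1  0  |    1 ]
  [ 0  2  3  |   17 ]
R3 := R3 − 2·R2
  [ 1  0  0  |  1/2 ]
  [ 0  1  0  |    1 ]
  [ 0  0  3  |   15 ]
R3 := 1/3·R3
  [ 1  0  0  |  1/2 ]
  [ 0  1  0  |    1 ]
  [ 0  0  1  |    5 ]
Reading off the last column: u = 1/2, v = 1, w = 5.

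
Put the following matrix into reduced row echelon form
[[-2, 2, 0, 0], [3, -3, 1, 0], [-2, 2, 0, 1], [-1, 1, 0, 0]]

ρ1 := -1/2·ρ1
  [  1  -1  0  0 ]
  [  3  -3  1  0 ]
  [ -2   2  0  1 ]
  [ -1   1  0  0 ]
ρ2 := ρ2 − 3·ρ1
  [  1  -1  0  0 ]
  [  0   0  1  0 ]
  [ -2   2  0  1 ]
  [ -1   1  0  0 ]
ρ3 := ρ3 + 2·ρ1
  [  1  -1  0  0 ]
  [  0   0  1  0 ]
  [  0   0  0  1 ]
  [ -1   1  0  0 ]
ρ4 := ρ4 + ρ1
  [ 1  -1  0  0 ]
  [ 0   0  1  0 ]
  [ 0   0  0  1 ]
  [ 0   0  0  0 ]

[[1, -1, 0, 0], [0, 0, 1, 0], [0, 0, 0, 1], [0, 0, 0, 0]]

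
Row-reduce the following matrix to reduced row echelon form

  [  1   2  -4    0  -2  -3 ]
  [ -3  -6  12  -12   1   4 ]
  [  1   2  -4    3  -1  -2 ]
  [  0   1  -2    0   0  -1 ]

[[1, 0, 0, 0, 0, 1], [0, 1, -2, 0, 0, -1], [0, 0, 0, 1, 0, 0], [0, 0, 0, 0, 1, 1]]

R2 → R2 + 3·R1
R3 → R3 − R1
R2 <-> R4
R3 → 1/3·R3
R4 → R4 + 12·R3
R4 → -1·R4
R3 → R3 − 1/3·R4
R1 → R1 + 2·R4
R1 → R1 − 2·R2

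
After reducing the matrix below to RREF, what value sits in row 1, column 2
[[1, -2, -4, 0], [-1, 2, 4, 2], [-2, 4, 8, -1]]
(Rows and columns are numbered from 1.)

R2 -> R2 + R1
R3 -> R3 + 2·R1
R2 -> 1/2·R2
R3 -> R3 + R2

-2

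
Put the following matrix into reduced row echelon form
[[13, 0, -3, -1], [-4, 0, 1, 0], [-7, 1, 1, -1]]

[[1, 0, 0, -1], [0, 1, 0, -4], [0, 0, 1, -4]]

ρ1 := 1/13·ρ1
  [  1  0  -3/13  -1/13 ]
  [ -4  0      1      0 ]
  [ -7  1      1     -1 ]
ρ2 := ρ2 + 4·ρ1
  [  1  0  -3/13  -1/13 ]
  [  0  0   1/13  -4/13 ]
  [ -7  1      1     -1 ]
ρ3 := ρ3 + 7·ρ1
  [ 1  0  -3/13   -1/13 ]
  [ 0  0   1/13   -4/13 ]
  [ 0  1  -8/13  -20/13 ]
ρ2 ↔ ρ3
  [ 1  0  -3/13   -1/13 ]
  [ 0  1  -8/13  -20/13 ]
  [ 0  0   1/13   -4/13 ]
ρ3 := 13·ρ3
  [ 1  0  -3/13   -1/13 ]
  [ 0  1  -8/13  -20/13 ]
  [ 0  0      1      -4 ]
ρ2 := ρ2 + 8/13·ρ3
  [ 1  0  -3/13  -1/13 ]
  [ 0  1      0     -4 ]
  [ 0  0      1     -4 ]
ρ1 := ρ1 + 3/13·ρ3
  [ 1  0  0  -1 ]
  [ 0  1  0  -4 ]
  [ 0  0  1  -4 ]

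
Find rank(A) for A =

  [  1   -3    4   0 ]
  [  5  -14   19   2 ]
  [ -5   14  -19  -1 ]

rank = 3

Subtract 5 times ρ1 from ρ2.
  [  1  -3    4   0 ]
  [  0   1   -1   2 ]
  [ -5  14  -19  -1 ]
Add 5 times ρ1 to ρ3.
  [ 1  -3   4   0 ]
  [ 0   1  -1   2 ]
  [ 0  -1   1  -1 ]
Add ρ2 to ρ3.
  [ 1  -3   4  0 ]
  [ 0   1  -1  2 ]
  [ 0   0   0  1 ]
Subtract 2 times ρ3 from ρ2.
  [ 1  -3   4  0 ]
  [ 0   1  -1  0 ]
  [ 0   0   0  1 ]
Add 3 times ρ2 to ρ1.
  [ 1  0   1  0 ]
  [ 0  1  -1  0 ]
  [ 0  0   0  1 ]
The reduced form has 3 nonzero rows.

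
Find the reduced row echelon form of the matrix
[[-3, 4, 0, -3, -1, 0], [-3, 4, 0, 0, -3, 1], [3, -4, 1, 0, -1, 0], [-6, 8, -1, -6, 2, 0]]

[[1, -4/3, 0, 0, 1, 0], [0, 0, 1, 0, -4, 0], [0, 0, 0, 1, -2/3, 0], [0, 0, 0, 0, 0, 1]]

R1 -> -1/3·R1
  [  1  -4/3   0   1  1/3  0 ]
  [ -3     4   0   0   -3  1 ]
  [  3    -4   1   0   -1  0 ]
  [ -6     8  -1  -6    2  0 ]
R2 -> R2 + 3·R1
  [  1  -4/3   0   1  1/3  0 ]
  [  0     0   0   3   -2  1 ]
  [  3    -4   1   0   -1  0 ]
  [ -6     8  -1  -6    2  0 ]
R3 -> R3 − 3·R1
  [  1  -4/3   0   1  1/3  0 ]
  [  0     0   0   3   -2  1 ]
  [  0     0   1  -3   -2  0 ]
  [ -6     8  -1  -6    2  0 ]
R4 -> R4 + 6·R1
  [ 1  -4/3   0   1  1/3  0 ]
  [ 0     0   0   3   -2  1 ]
  [ 0     0   1  -3   -2  0 ]
  [ 0     0  -1   0    4  0 ]
R2 <=> R3
  [ 1  -4/3   0   1  1/3  0 ]
  [ 0     0   1  -3   -2  0 ]
  [ 0     0   0   3   -2  1 ]
  [ 0     0  -1   0    4  0 ]
R4 -> R4 + R2
  [ 1  -4/3  0   1  1/3  0 ]
  [ 0     0  1  -3   -2  0 ]
  [ 0     0  0   3   -2  1 ]
  [ 0     0  0  -3    2  0 ]
R3 -> 1/3·R3
  [ 1  -4/3  0   1   1/3    0 ]
  [ 0     0  1  -3    -2    0 ]
  [ 0     0  0   1  -2/3  1/3 ]
  [ 0     0  0  -3     2    0 ]
R4 -> R4 + 3·R3
  [ 1  -4/3  0   1   1/3    0 ]
  [ 0     0  1  -3    -2    0 ]
  [ 0     0  0   1  -2/3  1/3 ]
  [ 0     0  0   0     0    1 ]
R3 -> R3 − 1/3·R4
  [ 1  -4/3  0   1   1/3  0 ]
  [ 0     0  1  -3    -2  0 ]
  [ 0     0  0   1  -2/3  0 ]
  [ 0     0  0   0     0  1 ]
R2 -> R2 + 3·R3
  [ 1  -4/3  0  1   1/3  0 ]
  [ 0     0  1  0    -4  0 ]
  [ 0     0  0  1  -2/3  0 ]
  [ 0     0  0  0     0  1 ]
R1 -> R1 − R3
  [ 1  -4/3  0  0     1  0 ]
  [ 0     0  1  0    -4  0 ]
  [ 0     0  0  1  -2/3  0 ]
  [ 0     0  0  0     0  1 ]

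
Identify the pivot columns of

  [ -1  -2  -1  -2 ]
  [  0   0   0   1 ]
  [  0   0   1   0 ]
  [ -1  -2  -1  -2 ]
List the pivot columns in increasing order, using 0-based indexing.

r1 ← -1·r1
r4 ← r4 + r1
r2 <-> r3
r1 ← r1 − 2·r3
r1 ← r1 − r2
Pivot columns are the columns containing a leading 1.

0, 2, 3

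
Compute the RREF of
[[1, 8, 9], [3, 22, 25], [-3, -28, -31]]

[[1, 0, 1], [0, 1, 1], [0, 0, 0]]

Subtract 3 times R1 from R2.
  [  1    8    9 ]
  [  0   -2   -2 ]
  [ -3  -28  -31 ]
Add 3 times R1 to R3.
  [ 1   8   9 ]
  [ 0  -2  -2 ]
  [ 0  -4  -4 ]
Multiply R2 by -1/2.
  [ 1   8   9 ]
  [ 0   1   1 ]
  [ 0  -4  -4 ]
Add 4 times R2 to R3.
  [ 1  8  9 ]
  [ 0  1  1 ]
  [ 0  0  0 ]
Subtract 8 times R2 from R1.
  [ 1  0  1 ]
  [ 0  1  1 ]
  [ 0  0  0 ]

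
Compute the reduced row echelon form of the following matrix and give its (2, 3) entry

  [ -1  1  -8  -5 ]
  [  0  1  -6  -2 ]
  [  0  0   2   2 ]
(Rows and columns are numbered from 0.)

R1 := -1·R1
R3 := 1/2·R3
R2 := R2 + 6·R3
R1 := R1 − 8·R3
R1 := R1 + R2

1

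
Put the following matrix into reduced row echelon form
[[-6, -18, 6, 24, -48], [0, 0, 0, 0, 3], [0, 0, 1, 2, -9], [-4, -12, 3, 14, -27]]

ρ1 := -1/6·ρ1
  [  1    3  -1  -4    8 ]
  [  0    0   0   0    3 ]
  [  0    0   1   2   -9 ]
  [ -4  -12   3  14  -27 ]
ρ4 := ρ4 + 4·ρ1
  [ 1  3  -1  -4   8 ]
  [ 0  0   0   0   3 ]
  [ 0  0   1   2  -9 ]
  [ 0  0  -1  -2   5 ]
ρ2 <=> ρ3
  [ 1  3  -1  -4   8 ]
  [ 0  0   1   2  -9 ]
  [ 0  0   0   0   3 ]
  [ 0  0  -1  -2   5 ]
ρ4 := ρ4 + ρ2
  [ 1  3  -1  -4   8 ]
  [ 0  0   1   2  -9 ]
  [ 0  0   0   0   3 ]
  [ 0  0   0   0  -4 ]
ρ3 := 1/3·ρ3
  [ 1  3  -1  -4   8 ]
  [ 0  0   1   2  -9 ]
  [ 0  0   0   0   1 ]
  [ 0  0   0   0  -4 ]
ρ4 := ρ4 + 4·ρ3
  [ 1  3  -1  -4   8 ]
  [ 0  0   1   2  -9 ]
  [ 0  0   0   0   1 ]
  [ 0  0   0   0   0 ]
ρ2 := ρ2 + 9·ρ3
  [ 1  3  -1  -4  8 ]
  [ 0  0   1   2  0 ]
  [ 0  0   0   0  1 ]
  [ 0  0   0   0  0 ]
ρ1 := ρ1 − 8·ρ3
  [ 1  3  -1  -4  0 ]
  [ 0  0   1   2  0 ]
  [ 0  0   0   0  1 ]
  [ 0  0   0   0  0 ]
ρ1 := ρ1 + ρ2
  [ 1  3  0  -2  0 ]
  [ 0  0  1   2  0 ]
  [ 0  0  0   0  1 ]
  [ 0  0  0   0  0 ]

[[1, 3, 0, -2, 0], [0, 0, 1, 2, 0], [0, 0, 0, 0, 1], [0, 0, 0, 0, 0]]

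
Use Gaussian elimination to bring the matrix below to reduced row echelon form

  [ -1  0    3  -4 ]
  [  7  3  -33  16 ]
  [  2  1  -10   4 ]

R1 → -1·R1
  [ 1  0   -3   4 ]
  [ 7  3  -33  16 ]
  [ 2  1  -10   4 ]
R2 → R2 − 7·R1
  [ 1  0   -3    4 ]
  [ 0  3  -12  -12 ]
  [ 2  1  -10    4 ]
R3 → R3 − 2·R1
  [ 1  0   -3    4 ]
  [ 0  3  -12  -12 ]
  [ 0  1   -4   -4 ]
R2 → 1/3·R2
  [ 1  0  -3   4 ]
  [ 0  1  -4  -4 ]
  [ 0  1  -4  -4 ]
R3 → R3 − R2
  [ 1  0  -3   4 ]
  [ 0  1  -4  -4 ]
  [ 0  0   0   0 ]

[[1, 0, -3, 4], [0, 1, -4, -4], [0, 0, 0, 0]]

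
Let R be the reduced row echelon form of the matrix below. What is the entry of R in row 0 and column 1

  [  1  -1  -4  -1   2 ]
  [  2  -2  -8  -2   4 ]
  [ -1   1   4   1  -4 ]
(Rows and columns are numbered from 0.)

-1

R2 → R2 − 2·R1
R3 → R3 + R1
R2 <=> R3
R2 → -1/2·R2
R1 → R1 − 2·R2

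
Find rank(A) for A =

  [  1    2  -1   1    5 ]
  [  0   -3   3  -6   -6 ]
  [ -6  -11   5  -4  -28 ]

Add 6 times R1 to R3.
  [ 1   2  -1   1   5 ]
  [ 0  -3   3  -6  -6 ]
  [ 0   1  -1   2   2 ]
Multiply R2 by -1/3.
  [ 1  2  -1  1  5 ]
  [ 0  1  -1  2  2 ]
  [ 0  1  -1  2  2 ]
Subtract R2 from R3.
  [ 1  2  -1  1  5 ]
  [ 0  1  -1  2  2 ]
  [ 0  0   0  0  0 ]
Subtract 2 times R2 from R1.
  [ 1  0   1  -3  1 ]
  [ 0  1  -1   2  2 ]
  [ 0  0   0   0  0 ]
The reduced form has 2 nonzero rows.

rank = 2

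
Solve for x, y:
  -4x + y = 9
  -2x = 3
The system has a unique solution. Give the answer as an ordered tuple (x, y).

(-3/2, 3)

Form the augmented matrix and row-reduce:
  [ -4  1  |  9 ]
  [ -2  0  |  3 ]
ρ1 := -1/4·ρ1
  [  1  -1/4  |  -9/4 ]
  [ -2     0  |     3 ]
ρ2 := ρ2 + 2·ρ1
  [ 1  -1/4  |  -9/4 ]
  [ 0  -1/2  |  -3/2 ]
ρ2 := -2·ρ2
  [ 1  -1/4  |  -9/4 ]
  [ 0     1  |     3 ]
ρ1 := ρ1 + 1/4·ρ2
  [ 1  0  |  -3/2 ]
  [ 0  1  |     3 ]
Reading off the last column: x = -3/2, y = 3.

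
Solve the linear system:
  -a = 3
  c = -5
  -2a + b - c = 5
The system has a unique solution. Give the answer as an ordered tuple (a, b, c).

Form the augmented matrix and row-reduce:
  [ -1  0   0  |   3 ]
  [  0  0   1  |  -5 ]
  [ -2  1  -1  |   5 ]
R1 := -1·R1
  [  1  0   0  |  -3 ]
  [  0  0   1  |  -5 ]
  [ -2  1  -1  |   5 ]
R3 := R3 + 2·R1
  [ 1  0   0  |  -3 ]
  [ 0  0   1  |  -5 ]
  [ 0  1  -1  |  -1 ]
R2 <=> R3
  [ 1  0   0  |  -3 ]
  [ 0  1  -1  |  -1 ]
  [ 0  0   1  |  -5 ]
R2 := R2 + R3
  [ 1  0  0  |  -3 ]
  [ 0  1  0  |  -6 ]
  [ 0  0  1  |  -5 ]
Reading off the last column: a = -3, b = -6, c = -5.

(-3, -6, -5)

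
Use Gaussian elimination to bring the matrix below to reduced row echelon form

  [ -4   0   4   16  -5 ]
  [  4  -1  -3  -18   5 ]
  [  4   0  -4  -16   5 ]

[[1, 0, -1, -4, 5/4], [0, 1, -1, 2, 0], [0, 0, 0, 0, 0]]

r1 -> -1/4·r1
  [ 1   0  -1   -4  5/4 ]
  [ 4  -1  -3  -18    5 ]
  [ 4   0  -4  -16    5 ]
r2 -> r2 − 4·r1
  [ 1   0  -1   -4  5/4 ]
  [ 0  -1   1   -2    0 ]
  [ 4   0  -4  -16    5 ]
r3 -> r3 − 4·r1
  [ 1   0  -1  -4  5/4 ]
  [ 0  -1   1  -2    0 ]
  [ 0   0   0   0    0 ]
r2 -> -1·r2
  [ 1  0  -1  -4  5/4 ]
  [ 0  1  -1   2    0 ]
  [ 0  0   0   0    0 ]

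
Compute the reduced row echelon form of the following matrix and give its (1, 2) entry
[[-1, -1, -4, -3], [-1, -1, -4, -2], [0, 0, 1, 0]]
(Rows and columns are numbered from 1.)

1

R1 ← -1·R1
R2 ← R2 + R1
R2 <-> R3
R1 ← R1 − 3·R3
R1 ← R1 − 4·R2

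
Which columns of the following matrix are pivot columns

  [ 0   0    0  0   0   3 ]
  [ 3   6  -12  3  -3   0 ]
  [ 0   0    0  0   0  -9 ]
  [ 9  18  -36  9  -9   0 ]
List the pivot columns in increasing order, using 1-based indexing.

1, 6

Swap r1 and r2.
  [ 3   6  -12  3  -3   0 ]
  [ 0   0    0  0   0   3 ]
  [ 0   0    0  0   0  -9 ]
  [ 9  18  -36  9  -9   0 ]
Multiply r1 by 1/3.
  [ 1   2   -4  1  -1   0 ]
  [ 0   0    0  0   0   3 ]
  [ 0   0    0  0   0  -9 ]
  [ 9  18  -36  9  -9   0 ]
Subtract 9 times r1 from r4.
  [ 1  2  -4  1  -1   0 ]
  [ 0  0   0  0   0   3 ]
  [ 0  0   0  0   0  -9 ]
  [ 0  0   0  0   0   0 ]
Multiply r2 by 1/3.
  [ 1  2  -4  1  -1   0 ]
  [ 0  0   0  0   0   1 ]
  [ 0  0   0  0   0  -9 ]
  [ 0  0   0  0   0   0 ]
Add 9 times r2 to r3.
  [ 1  2  -4  1  -1  0 ]
  [ 0  0   0  0   0  1 ]
  [ 0  0   0  0   0  0 ]
  [ 0  0   0  0   0  0 ]
Pivot columns are the columns containing a leading 1.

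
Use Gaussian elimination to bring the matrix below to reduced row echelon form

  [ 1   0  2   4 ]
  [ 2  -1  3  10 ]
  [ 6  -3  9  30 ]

R2 ← R2 − 2·R1
  [ 1   0   2   4 ]
  [ 0  -1  -1   2 ]
  [ 6  -3   9  30 ]
R3 ← R3 − 6·R1
  [ 1   0   2  4 ]
  [ 0  -1  -1  2 ]
  [ 0  -3  -3  6 ]
R2 ← -1·R2
  [ 1   0   2   4 ]
  [ 0   1   1  -2 ]
  [ 0  -3  -3   6 ]
R3 ← R3 + 3·R2
  [ 1  0  2   4 ]
  [ 0  1  1  -2 ]
  [ 0  0  0   0 ]

[[1, 0, 2, 4], [0, 1, 1, -2], [0, 0, 0, 0]]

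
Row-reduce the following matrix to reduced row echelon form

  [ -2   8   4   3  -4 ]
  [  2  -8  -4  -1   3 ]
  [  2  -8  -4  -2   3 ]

[[1, -4, -2, 0, 0], [0, 0, 0, 1, 0], [0, 0, 0, 0, 1]]

R1 -> -1/2·R1
  [ 1  -4  -2  -3/2  2 ]
  [ 2  -8  -4    -1  3 ]
  [ 2  -8  -4    -2  3 ]
R2 -> R2 − 2·R1
  [ 1  -4  -2  -3/2   2 ]
  [ 0   0   0     2  -1 ]
  [ 2  -8  -4    -2   3 ]
R3 -> R3 − 2·R1
  [ 1  -4  -2  -3/2   2 ]
  [ 0   0   0     2  -1 ]
  [ 0   0   0     1  -1 ]
R2 -> 1/2·R2
  [ 1  -4  -2  -3/2     2 ]
  [ 0   0   0     1  -1/2 ]
  [ 0   0   0     1    -1 ]
R3 -> R3 − R2
  [ 1  -4  -2  -3/2     2 ]
  [ 0   0   0     1  -1/2 ]
  [ 0   0   0     0  -1/2 ]
R3 -> -2·R3
  [ 1  -4  -2  -3/2     2 ]
  [ 0   0   0     1  -1/2 ]
  [ 0   0   0     0     1 ]
R2 -> R2 + 1/2·R3
  [ 1  -4  -2  -3/2  2 ]
  [ 0   0   0     1  0 ]
  [ 0   0   0     0  1 ]
R1 -> R1 − 2·R3
  [ 1  -4  -2  -3/2  0 ]
  [ 0   0   0     1  0 ]
  [ 0   0   0     0  1 ]
R1 -> R1 + 3/2·R2
  [ 1  -4  -2  0  0 ]
  [ 0   0   0  1  0 ]
  [ 0   0   0  0  1 ]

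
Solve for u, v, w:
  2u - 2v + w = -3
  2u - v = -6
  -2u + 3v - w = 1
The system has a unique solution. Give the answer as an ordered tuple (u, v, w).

(-4, -2, 1)

Form the augmented matrix and row-reduce:
  [  2  -2   1  |  -3 ]
  [  2  -1   0  |  -6 ]
  [ -2   3  -1  |   1 ]
ρ1 -> 1/2·ρ1
ρ2 -> ρ2 − 2·ρ1
ρ3 -> ρ3 + 2·ρ1
ρ3 -> ρ3 − ρ2
ρ2 -> ρ2 + ρ3
ρ1 -> ρ1 − 1/2·ρ3
ρ1 -> ρ1 + ρ2
Reading off the last column: u = -4, v = -2, w = 1.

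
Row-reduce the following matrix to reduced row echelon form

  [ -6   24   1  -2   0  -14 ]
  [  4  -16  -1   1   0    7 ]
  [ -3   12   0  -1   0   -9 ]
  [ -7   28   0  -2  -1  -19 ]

R1 ← -1/6·R1
  [  1   -4  -1/6  1/3   0  7/3 ]
  [  4  -16    -1    1   0    7 ]
  [ -3   12     0   -1   0   -9 ]
  [ -7   28     0   -2  -1  -19 ]
R2 ← R2 − 4·R1
  [  1  -4  -1/6   1/3   0   7/3 ]
  [  0   0  -1/3  -1/3   0  -7/3 ]
  [ -3  12     0    -1   0    -9 ]
  [ -7  28     0    -2  -1   -19 ]
R3 ← R3 + 3·R1
  [  1  -4  -1/6   1/3   0   7/3 ]
  [  0   0  -1/3  -1/3   0  -7/3 ]
  [  0   0  -1/2     0   0    -2 ]
  [ -7  28     0    -2  -1   -19 ]
R4 ← R4 + 7·R1
  [ 1  -4  -1/6   1/3   0   7/3 ]
  [ 0   0  -1/3  -1/3   0  -7/3 ]
  [ 0   0  -1/2     0   0    -2 ]
  [ 0   0  -7/6   1/3  -1  -8/3 ]
R2 ← -3·R2
  [ 1  -4  -1/6  1/3   0   7/3 ]
  [ 0   0     1    1   0     7 ]
  [ 0   0  -1/2    0   0    -2 ]
  [ 0   0  -7/6  1/3  -1  -8/3 ]
R3 ← R3 + 1/2·R2
  [ 1  -4  -1/6  1/3   0   7/3 ]
  [ 0   0     1    1   0     7 ]
  [ 0   0     0  1/2   0   3/2 ]
  [ 0   0  -7/6  1/3  -1  -8/3 ]
R4 ← R4 + 7/6·R2
  [ 1  -4  -1/6  1/3   0   7/3 ]
  [ 0   0     1    1   0     7 ]
  [ 0   0     0  1/2   0   3/2 ]
  [ 0   0     0  3/2  -1  11/2 ]
R3 ← 2·R3
  [ 1  -4  -1/6  1/3   0   7/3 ]
  [ 0   0     1    1   0     7 ]
  [ 0   0     0    1   0     3 ]
  [ 0   0     0  3/2  -1  11/2 ]
R4 ← R4 − 3/2·R3
  [ 1  -4  -1/6  1/3   0  7/3 ]
  [ 0   0     1    1   0    7 ]
  [ 0   0     0    1   0    3 ]
  [ 0   0     0    0  -1    1 ]
R4 ← -1·R4
  [ 1  -4  -1/6  1/3  0  7/3 ]
  [ 0   0     1    1  0    7 ]
  [ 0   0     0    1  0    3 ]
  [ 0   0     0    0  1   -1 ]
R2 ← R2 − R3
  [ 1  -4  -1/6  1/3  0  7/3 ]
  [ 0   0     1    0  0    4 ]
  [ 0   0     0    1  0    3 ]
  [ 0   0     0    0  1   -1 ]
R1 ← R1 − 1/3·R3
  [ 1  -4  -1/6  0  0  4/3 ]
  [ 0   0     1  0  0    4 ]
  [ 0   0     0  1  0    3 ]
  [ 0   0     0  0  1   -1 ]
R1 ← R1 + 1/6·R2
  [ 1  -4  0  0  0   2 ]
  [ 0   0  1  0  0   4 ]
  [ 0   0  0  1  0   3 ]
  [ 0   0  0  0  1  -1 ]

[[1, -4, 0, 0, 0, 2], [0, 0, 1, 0, 0, 4], [0, 0, 0, 1, 0, 3], [0, 0, 0, 0, 1, -1]]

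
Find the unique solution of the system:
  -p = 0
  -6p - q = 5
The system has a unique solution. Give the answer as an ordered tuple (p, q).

(0, -5)

Form the augmented matrix and row-reduce:
  [ -1   0  |  0 ]
  [ -6  -1  |  5 ]
r1 → -1·r1
  [  1   0  |  0 ]
  [ -6  -1  |  5 ]
r2 → r2 + 6·r1
  [ 1   0  |  0 ]
  [ 0  -1  |  5 ]
r2 → -1·r2
  [ 1  0  |   0 ]
  [ 0  1  |  -5 ]
Reading off the last column: p = 0, q = -5.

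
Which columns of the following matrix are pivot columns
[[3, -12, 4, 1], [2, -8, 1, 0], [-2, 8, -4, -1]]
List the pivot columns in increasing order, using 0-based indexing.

R1 → 1/3·R1
R2 → R2 − 2·R1
R3 → R3 + 2·R1
R2 → -3/5·R2
R3 → R3 + 4/3·R2
R3 → 5·R3
R2 → R2 − 2/5·R3
R1 → R1 − 1/3·R3
R1 → R1 − 4/3·R2
Pivot columns are the columns containing a leading 1.

0, 2, 3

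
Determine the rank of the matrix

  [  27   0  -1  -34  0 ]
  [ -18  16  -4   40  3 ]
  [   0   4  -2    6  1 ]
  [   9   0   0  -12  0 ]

rank = 4

R1 → 1/27·R1
  [   1   0  -1/27  -34/27  0 ]
  [ -18  16     -4      40  3 ]
  [   0   4     -2       6  1 ]
  [   9   0      0     -12  0 ]
R2 → R2 + 18·R1
  [ 1   0  -1/27  -34/27  0 ]
  [ 0  16  -14/3    52/3  3 ]
  [ 0   4     -2       6  1 ]
  [ 9   0      0     -12  0 ]
R4 → R4 − 9·R1
  [ 1   0  -1/27  -34/27  0 ]
  [ 0  16  -14/3    52/3  3 ]
  [ 0   4     -2       6  1 ]
  [ 0   0    1/3    -2/3  0 ]
R2 → 1/16·R2
  [ 1  0  -1/27  -34/27     0 ]
  [ 0  1  -7/24   13/12  3/16 ]
  [ 0  4     -2       6     1 ]
  [ 0  0    1/3    -2/3     0 ]
R3 → R3 − 4·R2
  [ 1  0  -1/27  -34/27     0 ]
  [ 0  1  -7/24   13/12  3/16 ]
  [ 0  0   -5/6     5/3   1/4 ]
  [ 0  0    1/3    -2/3     0 ]
R3 → -6/5·R3
  [ 1  0  -1/27  -34/27      0 ]
  [ 0  1  -7/24   13/12   3/16 ]
  [ 0  0      1      -2  -3/10 ]
  [ 0  0    1/3    -2/3      0 ]
R4 → R4 − 1/3·R3
  [ 1  0  -1/27  -34/27      0 ]
  [ 0  1  -7/24   13/12   3/16 ]
  [ 0  0      1      -2  -3/10 ]
  [ 0  0      0       0   1/10 ]
R4 → 10·R4
  [ 1  0  -1/27  -34/27      0 ]
  [ 0  1  -7/24   13/12   3/16 ]
  [ 0  0      1      -2  -3/10 ]
  [ 0  0      0       0      1 ]
R3 → R3 + 3/10·R4
  [ 1  0  -1/27  -34/27     0 ]
  [ 0  1  -7/24   13/12  3/16 ]
  [ 0  0      1      -2     0 ]
  [ 0  0      0       0     1 ]
R2 → R2 − 3/16·R4
  [ 1  0  -1/27  -34/27  0 ]
  [ 0  1  -7/24   13/12  0 ]
  [ 0  0      1      -2  0 ]
  [ 0  0      0       0  1 ]
R2 → R2 + 7/24·R3
  [ 1  0  -1/27  -34/27  0 ]
  [ 0  1      0     1/2  0 ]
  [ 0  0      1      -2  0 ]
  [ 0  0      0       0  1 ]
R1 → R1 + 1/27·R3
  [ 1  0  0  -4/3  0 ]
  [ 0  1  0   1/2  0 ]
  [ 0  0  1    -2  0 ]
  [ 0  0  0     0  1 ]
The reduced form has 4 nonzero rows.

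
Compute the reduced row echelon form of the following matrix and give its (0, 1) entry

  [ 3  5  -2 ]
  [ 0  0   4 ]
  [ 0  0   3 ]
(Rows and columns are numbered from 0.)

R1 → 1/3·R1
R2 → 1/4·R2
R3 → R3 − 3·R2
R1 → R1 + 2/3·R2

5/3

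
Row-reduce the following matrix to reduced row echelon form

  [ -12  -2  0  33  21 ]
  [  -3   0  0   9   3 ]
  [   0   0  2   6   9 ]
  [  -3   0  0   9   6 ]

[[1, 0, 0, -3, 0], [0, 1, 0, 3/2, 0], [0, 0, 1, 3, 0], [0, 0, 0, 0, 1]]

R1 ← -1/12·R1
  [  1  1/6  0  -11/4  -7/4 ]
  [ -3    0  0      9     3 ]
  [  0    0  2      6     9 ]
  [ -3    0  0      9     6 ]
R2 ← R2 + 3·R1
  [  1  1/6  0  -11/4  -7/4 ]
  [  0  1/2  0    3/4  -9/4 ]
  [  0    0  2      6     9 ]
  [ -3    0  0      9     6 ]
R4 ← R4 + 3·R1
  [ 1  1/6  0  -11/4  -7/4 ]
  [ 0  1/2  0    3/4  -9/4 ]
  [ 0    0  2      6     9 ]
  [ 0  1/2  0    3/4   3/4 ]
R2 ← 2·R2
  [ 1  1/6  0  -11/4  -7/4 ]
  [ 0    1  0    3/2  -9/2 ]
  [ 0    0  2      6     9 ]
  [ 0  1/2  0    3/4   3/4 ]
R4 ← R4 − 1/2·R2
  [ 1  1/6  0  -11/4  -7/4 ]
  [ 0    1  0    3/2  -9/2 ]
  [ 0    0  2      6     9 ]
  [ 0    0  0      0     3 ]
R3 ← 1/2·R3
  [ 1  1/6  0  -11/4  -7/4 ]
  [ 0    1  0    3/2  -9/2 ]
  [ 0    0  1      3   9/2 ]
  [ 0    0  0      0     3 ]
R4 ← 1/3·R4
  [ 1  1/6  0  -11/4  -7/4 ]
  [ 0    1  0    3/2  -9/2 ]
  [ 0    0  1      3   9/2 ]
  [ 0    0  0      0     1 ]
R3 ← R3 − 9/2·R4
  [ 1  1/6  0  -11/4  -7/4 ]
  [ 0    1  0    3/2  -9/2 ]
  [ 0    0  1      3     0 ]
  [ 0    0  0      0     1 ]
R2 ← R2 + 9/2·R4
  [ 1  1/6  0  -11/4  -7/4 ]
  [ 0    1  0    3/2     0 ]
  [ 0    0  1      3     0 ]
  [ 0    0  0      0     1 ]
R1 ← R1 + 7/4·R4
  [ 1  1/6  0  -11/4  0 ]
  [ 0    1  0    3/2  0 ]
  [ 0    0  1      3  0 ]
  [ 0    0  0      0  1 ]
R1 ← R1 − 1/6·R2
  [ 1  0  0   -3  0 ]
  [ 0  1  0  3/2  0 ]
  [ 0  0  1    3  0 ]
  [ 0  0  0    0  1 ]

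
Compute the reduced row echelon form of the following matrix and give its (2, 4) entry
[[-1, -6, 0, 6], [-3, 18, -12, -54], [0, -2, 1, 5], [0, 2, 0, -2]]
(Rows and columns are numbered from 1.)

R1 ← -1·R1
  [  1   6    0   -6 ]
  [ -3  18  -12  -54 ]
  [  0  -2    1    5 ]
  [  0   2    0   -2 ]
R2 ← R2 + 3·R1
  [ 1   6    0   -6 ]
  [ 0  36  -12  -72 ]
  [ 0  -2    1    5 ]
  [ 0   2    0   -2 ]
R2 ← 1/36·R2
  [ 1   6     0  -6 ]
  [ 0   1  -1/3  -2 ]
  [ 0  -2     1   5 ]
  [ 0   2     0  -2 ]
R3 ← R3 + 2·R2
  [ 1  6     0  -6 ]
  [ 0  1  -1/3  -2 ]
  [ 0  0   1/3   1 ]
  [ 0  2     0  -2 ]
R4 ← R4 − 2·R2
  [ 1  6     0  -6 ]
  [ 0  1  -1/3  -2 ]
  [ 0  0   1/3   1 ]
  [ 0  0   2/3   2 ]
R3 ← 3·R3
  [ 1  6     0  -6 ]
  [ 0  1  -1/3  -2 ]
  [ 0  0     1   3 ]
  [ 0  0   2/3   2 ]
R4 ← R4 − 2/3·R3
  [ 1  6     0  -6 ]
  [ 0  1  -1/3  -2 ]
  [ 0  0     1   3 ]
  [ 0  0     0   0 ]
R2 ← R2 + 1/3·R3
  [ 1  6  0  -6 ]
  [ 0  1  0  -1 ]
  [ 0  0  1   3 ]
  [ 0  0  0   0 ]
R1 ← R1 − 6·R2
  [ 1  0  0   0 ]
  [ 0  1  0  -1 ]
  [ 0  0  1   3 ]
  [ 0  0  0   0 ]

-1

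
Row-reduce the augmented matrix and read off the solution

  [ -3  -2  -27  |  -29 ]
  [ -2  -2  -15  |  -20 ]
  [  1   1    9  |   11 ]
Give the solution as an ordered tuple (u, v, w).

(1, 4, 2/3)

Multiply r1 by -1/3.
Add 2 times r1 to r2.
Subtract r1 from r3.
Multiply r2 by -3/2.
Subtract 1/3 times r2 from r3.
Multiply r3 by 2/3.
Add 9/2 times r3 to r2.
Subtract 9 times r3 from r1.
Subtract 2/3 times r2 from r1.
Reading off the last column: u = 1, v = 4, w = 2/3.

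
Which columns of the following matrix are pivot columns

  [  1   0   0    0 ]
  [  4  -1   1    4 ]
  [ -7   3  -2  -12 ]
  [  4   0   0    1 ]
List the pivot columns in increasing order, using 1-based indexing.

R2 -> R2 − 4·R1
  [  1   0   0    0 ]
  [  0  -1   1    4 ]
  [ -7   3  -2  -12 ]
  [  4   0   0    1 ]
R3 -> R3 + 7·R1
  [ 1   0   0    0 ]
  [ 0  -1   1    4 ]
  [ 0   3  -2  -12 ]
  [ 4   0   0    1 ]
R4 -> R4 − 4·R1
  [ 1   0   0    0 ]
  [ 0  -1   1    4 ]
  [ 0   3  -2  -12 ]
  [ 0   0   0    1 ]
R2 -> -1·R2
  [ 1  0   0    0 ]
  [ 0  1  -1   -4 ]
  [ 0  3  -2  -12 ]
  [ 0  0   0    1 ]
R3 -> R3 − 3·R2
  [ 1  0   0   0 ]
  [ 0  1  -1  -4 ]
  [ 0  0   1   0 ]
  [ 0  0   0   1 ]
R2 -> R2 + 4·R4
  [ 1  0   0  0 ]
  [ 0  1  -1  0 ]
  [ 0  0   1  0 ]
  [ 0  0   0  1 ]
R2 -> R2 + R3
  [ 1  0  0  0 ]
  [ 0  1  0  0 ]
  [ 0  0  1  0 ]
  [ 0  0  0  1 ]
Pivot columns are the columns containing a leading 1.

1, 2, 3, 4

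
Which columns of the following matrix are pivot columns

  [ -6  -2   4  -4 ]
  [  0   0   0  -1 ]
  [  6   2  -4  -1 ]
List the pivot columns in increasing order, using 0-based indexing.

0, 3

R1 := -1/6·R1
  [ 1  1/3  -2/3  2/3 ]
  [ 0    0     0   -1 ]
  [ 6    2    -4   -1 ]
R3 := R3 − 6·R1
  [ 1  1/3  -2/3  2/3 ]
  [ 0    0     0   -1 ]
  [ 0    0     0   -5 ]
R2 := -1·R2
  [ 1  1/3  -2/3  2/3 ]
  [ 0    0     0    1 ]
  [ 0    0     0   -5 ]
R3 := R3 + 5·R2
  [ 1  1/3  -2/3  2/3 ]
  [ 0    0     0    1 ]
  [ 0    0     0    0 ]
R1 := R1 − 2/3·R2
  [ 1  1/3  -2/3  0 ]
  [ 0    0     0  1 ]
  [ 0    0     0  0 ]
Pivot columns are the columns containing a leading 1.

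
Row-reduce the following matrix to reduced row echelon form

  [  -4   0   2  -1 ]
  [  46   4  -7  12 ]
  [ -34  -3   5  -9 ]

Multiply R1 by -1/4.
  [   1   0  -1/2  1/4 ]
  [  46   4    -7   12 ]
  [ -34  -3     5   -9 ]
Subtract 46 times R1 from R2.
  [   1   0  -1/2  1/4 ]
  [   0   4    16  1/2 ]
  [ -34  -3     5   -9 ]
Add 34 times R1 to R3.
  [ 1   0  -1/2   1/4 ]
  [ 0   4    16   1/2 ]
  [ 0  -3   -12  -1/2 ]
Multiply R2 by 1/4.
  [ 1   0  -1/2   1/4 ]
  [ 0   1     4   1/8 ]
  [ 0  -3   -12  -1/2 ]
Add 3 times R2 to R3.
  [ 1  0  -1/2   1/4 ]
  [ 0  1     4   1/8 ]
  [ 0  0     0  -1/8 ]
Multiply R3 by -8.
  [ 1  0  -1/2  1/4 ]
  [ 0  1     4  1/8 ]
  [ 0  0     0    1 ]
Subtract 1/8 times R3 from R2.
  [ 1  0  -1/2  1/4 ]
  [ 0  1     4    0 ]
  [ 0  0     0    1 ]
Subtract 1/4 times R3 from R1.
  [ 1  0  -1/2  0 ]
  [ 0  1     4  0 ]
  [ 0  0     0  1 ]

[[1, 0, -1/2, 0], [0, 1, 4, 0], [0, 0, 0, 1]]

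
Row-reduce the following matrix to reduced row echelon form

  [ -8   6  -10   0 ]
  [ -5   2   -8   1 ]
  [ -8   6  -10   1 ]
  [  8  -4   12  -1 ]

r1 -> -1/8·r1
  [  1  -3/4  5/4   0 ]
  [ -5     2   -8   1 ]
  [ -8     6  -10   1 ]
  [  8    -4   12  -1 ]
r2 -> r2 + 5·r1
  [  1  -3/4   5/4   0 ]
  [  0  -7/4  -7/4   1 ]
  [ -8     6   -10   1 ]
  [  8    -4    12  -1 ]
r3 -> r3 + 8·r1
  [ 1  -3/4   5/4   0 ]
  [ 0  -7/4  -7/4   1 ]
  [ 0     0     0   1 ]
  [ 8    -4    12  -1 ]
r4 -> r4 − 8·r1
  [ 1  -3/4   5/4   0 ]
  [ 0  -7/4  -7/4   1 ]
  [ 0     0     0   1 ]
  [ 0     2     2  -1 ]
r2 -> -4/7·r2
  [ 1  -3/4  5/4     0 ]
  [ 0     1    1  -4/7 ]
  [ 0     0    0     1 ]
  [ 0     2    2    -1 ]
r4 -> r4 − 2·r2
  [ 1  -3/4  5/4     0 ]
  [ 0     1    1  -4/7 ]
  [ 0     0    0     1 ]
  [ 0     0    0   1/7 ]
r4 -> r4 − 1/7·r3
  [ 1  -3/4  5/4     0 ]
  [ 0     1    1  -4/7 ]
  [ 0     0    0     1 ]
  [ 0     0    0     0 ]
r2 -> r2 + 4/7·r3
  [ 1  -3/4  5/4  0 ]
  [ 0     1    1  0 ]
  [ 0     0    0  1 ]
  [ 0     0    0  0 ]
r1 -> r1 + 3/4·r2
  [ 1  0  2  0 ]
  [ 0  1  1  0 ]
  [ 0  0  0  1 ]
  [ 0  0  0  0 ]

[[1, 0, 2, 0], [0, 1, 1, 0], [0, 0, 0, 1], [0, 0, 0, 0]]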